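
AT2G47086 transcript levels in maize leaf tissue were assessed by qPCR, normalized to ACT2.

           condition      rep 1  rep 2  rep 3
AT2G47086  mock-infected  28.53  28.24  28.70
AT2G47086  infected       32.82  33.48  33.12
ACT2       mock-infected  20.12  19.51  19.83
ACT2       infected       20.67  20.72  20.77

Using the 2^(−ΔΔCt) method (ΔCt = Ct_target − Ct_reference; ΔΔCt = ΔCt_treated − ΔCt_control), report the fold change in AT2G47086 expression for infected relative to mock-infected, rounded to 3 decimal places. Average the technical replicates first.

Mean Ct: AT2G47086 mock-infected 28.490; AT2G47086 infected 33.140; ACT2 mock-infected 19.820; ACT2 infected 20.720
ΔCt(mock-infected) = 28.490 − 19.820 = 8.670
ΔCt(infected) = 33.140 − 20.720 = 12.420
ΔΔCt = 12.420 − 8.670 = 3.750
Fold change = 2^(−3.750) = 0.0743

0.074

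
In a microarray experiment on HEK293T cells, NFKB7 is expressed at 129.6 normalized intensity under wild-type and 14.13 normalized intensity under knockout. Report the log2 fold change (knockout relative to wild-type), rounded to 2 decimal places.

-3.20

Fold change = 14.13 / 129.6 = 0.1090
log2(0.1090) = -3.197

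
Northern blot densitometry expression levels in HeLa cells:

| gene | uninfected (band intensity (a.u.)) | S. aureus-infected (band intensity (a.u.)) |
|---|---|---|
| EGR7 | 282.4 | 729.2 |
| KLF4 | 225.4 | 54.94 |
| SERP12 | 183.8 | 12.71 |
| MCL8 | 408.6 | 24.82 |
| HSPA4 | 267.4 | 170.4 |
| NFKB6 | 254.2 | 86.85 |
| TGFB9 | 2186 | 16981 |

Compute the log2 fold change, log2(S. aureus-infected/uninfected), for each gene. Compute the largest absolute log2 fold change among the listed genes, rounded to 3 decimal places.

log2(729.2/282.4) = 1.369  (EGR7)
log2(54.94/225.4) = -2.037  (KLF4)
log2(12.71/183.8) = -3.854  (SERP12)
log2(24.82/408.6) = -4.041  (MCL8)
log2(170.4/267.4) = -0.650  (HSPA4)
log2(86.85/254.2) = -1.549  (NFKB6)
log2(16981/2186) = 2.958  (TGFB9)
The largest magnitude belongs to MCL8.

4.041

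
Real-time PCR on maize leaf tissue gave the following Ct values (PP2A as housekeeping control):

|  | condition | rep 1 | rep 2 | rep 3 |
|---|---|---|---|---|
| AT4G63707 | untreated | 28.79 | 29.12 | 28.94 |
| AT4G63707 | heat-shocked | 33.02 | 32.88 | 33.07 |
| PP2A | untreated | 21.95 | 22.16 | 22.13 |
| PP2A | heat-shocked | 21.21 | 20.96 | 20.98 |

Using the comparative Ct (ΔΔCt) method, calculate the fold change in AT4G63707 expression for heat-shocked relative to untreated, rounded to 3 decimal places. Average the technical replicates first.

Mean Ct: AT4G63707 untreated 28.950; AT4G63707 heat-shocked 32.990; PP2A untreated 22.080; PP2A heat-shocked 21.050
ΔCt(untreated) = 28.950 − 22.080 = 6.870
ΔCt(heat-shocked) = 32.990 − 21.050 = 11.940
ΔΔCt = 11.940 − 6.870 = 5.070
Fold change = 2^(−5.070) = 0.0298

0.030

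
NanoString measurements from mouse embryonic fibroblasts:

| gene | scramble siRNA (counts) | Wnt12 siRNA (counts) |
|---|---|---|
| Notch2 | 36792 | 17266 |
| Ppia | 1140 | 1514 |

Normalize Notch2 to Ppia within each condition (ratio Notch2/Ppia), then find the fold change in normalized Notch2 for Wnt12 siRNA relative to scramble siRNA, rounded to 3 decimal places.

Notch2/Ppia (scramble siRNA) = 36792 / 1140 = 32.274
Notch2/Ppia (Wnt12 siRNA) = 17266 / 1514 = 11.404
Fold change = 11.404 / 32.274 = 0.3534

0.353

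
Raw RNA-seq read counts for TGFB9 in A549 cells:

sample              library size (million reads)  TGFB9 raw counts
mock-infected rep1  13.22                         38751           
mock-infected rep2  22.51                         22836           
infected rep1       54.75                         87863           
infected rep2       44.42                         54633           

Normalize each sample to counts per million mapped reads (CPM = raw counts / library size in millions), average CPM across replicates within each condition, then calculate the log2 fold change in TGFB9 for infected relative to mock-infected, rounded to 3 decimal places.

-0.477

CPM(mock-infected rep1) = 38751 / 13.22 = 2931.2405
CPM(mock-infected rep2) = 22836 / 22.51 = 1014.4825
CPM(infected rep1) = 87863 / 54.75 = 1604.8037
CPM(infected rep2) = 54633 / 44.42 = 1229.9190
mean CPM(mock-infected) = 1972.8615; mean CPM(infected) = 1417.3613
Fold change = 1417.3613 / 1972.8615 = 0.71843
log2(0.71843) = -0.4771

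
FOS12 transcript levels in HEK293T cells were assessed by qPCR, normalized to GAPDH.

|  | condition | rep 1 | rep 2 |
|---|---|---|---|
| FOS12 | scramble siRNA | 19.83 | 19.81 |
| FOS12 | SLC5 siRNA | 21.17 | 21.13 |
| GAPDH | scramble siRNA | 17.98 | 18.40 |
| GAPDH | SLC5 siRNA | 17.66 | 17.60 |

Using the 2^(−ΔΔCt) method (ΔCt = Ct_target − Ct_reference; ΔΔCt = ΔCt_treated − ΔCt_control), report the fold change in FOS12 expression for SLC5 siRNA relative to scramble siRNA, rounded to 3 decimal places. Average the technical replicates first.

0.270

Mean Ct: FOS12 scramble siRNA 19.820; FOS12 SLC5 siRNA 21.150; GAPDH scramble siRNA 18.190; GAPDH SLC5 siRNA 17.630
ΔCt(scramble siRNA) = 19.820 − 18.190 = 1.630
ΔCt(SLC5 siRNA) = 21.150 − 17.630 = 3.520
ΔΔCt = 3.520 − 1.630 = 1.890
Fold change = 2^(−1.890) = 0.2698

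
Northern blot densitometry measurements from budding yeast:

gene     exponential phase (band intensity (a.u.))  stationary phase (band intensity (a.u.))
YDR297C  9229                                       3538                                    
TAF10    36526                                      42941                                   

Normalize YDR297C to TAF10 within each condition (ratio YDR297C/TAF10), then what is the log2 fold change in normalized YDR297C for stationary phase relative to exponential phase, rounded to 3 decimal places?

-1.617

YDR297C/TAF10 (exponential phase) = 9229 / 36526 = 0.25267
YDR297C/TAF10 (stationary phase) = 3538 / 42941 = 0.082392
Fold change = 0.082392 / 0.25267 = 0.3261
log2(0.3261) = -1.6167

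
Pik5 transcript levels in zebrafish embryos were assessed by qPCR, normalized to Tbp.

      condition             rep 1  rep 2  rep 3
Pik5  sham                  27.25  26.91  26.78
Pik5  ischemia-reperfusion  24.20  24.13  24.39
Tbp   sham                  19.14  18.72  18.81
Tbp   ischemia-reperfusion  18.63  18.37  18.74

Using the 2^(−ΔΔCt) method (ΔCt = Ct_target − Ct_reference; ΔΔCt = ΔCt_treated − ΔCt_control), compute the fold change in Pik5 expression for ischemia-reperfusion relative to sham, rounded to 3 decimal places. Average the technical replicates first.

Mean Ct: Pik5 sham 26.980; Pik5 ischemia-reperfusion 24.240; Tbp sham 18.890; Tbp ischemia-reperfusion 18.580
ΔCt(sham) = 26.980 − 18.890 = 8.090
ΔCt(ischemia-reperfusion) = 24.240 − 18.580 = 5.660
ΔΔCt = 5.660 − 8.090 = -2.430
Fold change = 2^(−(-2.430)) = 2^2.430 = 5.3889

5.389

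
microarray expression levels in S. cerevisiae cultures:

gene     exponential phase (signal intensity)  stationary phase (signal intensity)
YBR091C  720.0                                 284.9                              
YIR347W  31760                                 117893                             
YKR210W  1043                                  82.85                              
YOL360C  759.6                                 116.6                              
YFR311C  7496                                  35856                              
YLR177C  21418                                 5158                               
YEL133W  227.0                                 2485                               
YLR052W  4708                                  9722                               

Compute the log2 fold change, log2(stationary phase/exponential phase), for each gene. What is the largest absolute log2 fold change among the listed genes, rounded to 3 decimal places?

3.654

log2(284.9/720.0) = -1.338  (YBR091C)
log2(117893/31760) = 1.892  (YIR347W)
log2(82.85/1043) = -3.654  (YKR210W)
log2(116.6/759.6) = -2.704  (YOL360C)
log2(35856/7496) = 2.258  (YFR311C)
log2(5158/21418) = -2.054  (YLR177C)
log2(2485/227.0) = 3.452  (YEL133W)
log2(9722/4708) = 1.046  (YLR052W)
The largest magnitude belongs to YKR210W.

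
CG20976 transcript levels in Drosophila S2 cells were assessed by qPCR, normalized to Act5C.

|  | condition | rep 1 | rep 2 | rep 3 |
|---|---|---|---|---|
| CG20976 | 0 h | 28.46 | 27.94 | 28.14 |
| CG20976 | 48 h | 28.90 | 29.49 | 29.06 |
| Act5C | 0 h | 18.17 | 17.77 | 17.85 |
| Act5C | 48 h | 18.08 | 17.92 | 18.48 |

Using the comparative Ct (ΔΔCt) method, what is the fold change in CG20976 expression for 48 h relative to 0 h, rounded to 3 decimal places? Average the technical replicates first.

0.599

Mean Ct: CG20976 0 h 28.180; CG20976 48 h 29.150; Act5C 0 h 17.930; Act5C 48 h 18.160
ΔCt(0 h) = 28.180 − 17.930 = 10.250
ΔCt(48 h) = 29.150 − 18.160 = 10.990
ΔΔCt = 10.990 − 10.250 = 0.740
Fold change = 2^(−0.740) = 0.5987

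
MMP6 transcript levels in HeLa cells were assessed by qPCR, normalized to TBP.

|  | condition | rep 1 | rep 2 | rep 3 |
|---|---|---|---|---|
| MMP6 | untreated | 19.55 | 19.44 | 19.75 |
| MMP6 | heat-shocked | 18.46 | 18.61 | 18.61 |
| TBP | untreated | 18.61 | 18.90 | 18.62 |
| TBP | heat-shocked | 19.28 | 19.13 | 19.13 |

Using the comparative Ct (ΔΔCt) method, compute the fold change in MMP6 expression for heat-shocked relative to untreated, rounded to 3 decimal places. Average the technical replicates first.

Mean Ct: MMP6 untreated 19.580; MMP6 heat-shocked 18.560; TBP untreated 18.710; TBP heat-shocked 19.180
ΔCt(untreated) = 19.580 − 18.710 = 0.870
ΔCt(heat-shocked) = 18.560 − 19.180 = -0.620
ΔΔCt = -0.620 − 0.870 = -1.490
Fold change = 2^(−(-1.490)) = 2^1.490 = 2.8089

2.809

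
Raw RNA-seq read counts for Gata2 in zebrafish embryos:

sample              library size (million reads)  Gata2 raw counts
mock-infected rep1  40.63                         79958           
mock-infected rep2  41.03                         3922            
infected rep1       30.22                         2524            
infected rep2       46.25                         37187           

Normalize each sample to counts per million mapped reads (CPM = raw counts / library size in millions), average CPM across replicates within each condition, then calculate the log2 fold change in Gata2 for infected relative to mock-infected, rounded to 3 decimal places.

CPM(mock-infected rep1) = 79958 / 40.63 = 1967.9547
CPM(mock-infected rep2) = 3922 / 41.03 = 95.5886
CPM(infected rep1) = 2524 / 30.22 = 83.5208
CPM(infected rep2) = 37187 / 46.25 = 804.0432
mean CPM(mock-infected) = 1031.7717; mean CPM(infected) = 443.7820
Fold change = 443.7820 / 1031.7717 = 0.43012
log2(0.43012) = -1.2172

-1.217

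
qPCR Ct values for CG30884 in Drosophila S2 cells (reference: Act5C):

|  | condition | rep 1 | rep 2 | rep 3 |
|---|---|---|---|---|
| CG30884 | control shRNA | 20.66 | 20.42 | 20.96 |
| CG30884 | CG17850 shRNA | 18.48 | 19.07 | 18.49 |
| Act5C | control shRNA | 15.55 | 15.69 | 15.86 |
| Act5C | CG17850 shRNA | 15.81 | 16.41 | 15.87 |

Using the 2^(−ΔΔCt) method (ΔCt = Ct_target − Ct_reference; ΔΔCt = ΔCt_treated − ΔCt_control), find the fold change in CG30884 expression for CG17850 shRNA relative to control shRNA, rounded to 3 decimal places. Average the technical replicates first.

5.028

Mean Ct: CG30884 control shRNA 20.680; CG30884 CG17850 shRNA 18.680; Act5C control shRNA 15.700; Act5C CG17850 shRNA 16.030
ΔCt(control shRNA) = 20.680 − 15.700 = 4.980
ΔCt(CG17850 shRNA) = 18.680 − 16.030 = 2.650
ΔΔCt = 2.650 − 4.980 = -2.330
Fold change = 2^(−(-2.330)) = 2^2.330 = 5.0281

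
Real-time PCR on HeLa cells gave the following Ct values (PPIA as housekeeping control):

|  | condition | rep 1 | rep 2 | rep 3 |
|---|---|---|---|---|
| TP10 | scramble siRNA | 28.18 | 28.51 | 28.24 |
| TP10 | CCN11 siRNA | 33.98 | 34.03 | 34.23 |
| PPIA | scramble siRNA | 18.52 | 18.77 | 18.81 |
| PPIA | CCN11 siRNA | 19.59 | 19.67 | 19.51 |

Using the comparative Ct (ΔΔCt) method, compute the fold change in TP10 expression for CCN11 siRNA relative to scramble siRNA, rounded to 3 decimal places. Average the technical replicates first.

0.034

Mean Ct: TP10 scramble siRNA 28.310; TP10 CCN11 siRNA 34.080; PPIA scramble siRNA 18.700; PPIA CCN11 siRNA 19.590
ΔCt(scramble siRNA) = 28.310 − 18.700 = 9.610
ΔCt(CCN11 siRNA) = 34.080 − 19.590 = 14.490
ΔΔCt = 14.490 − 9.610 = 4.880
Fold change = 2^(−4.880) = 0.0340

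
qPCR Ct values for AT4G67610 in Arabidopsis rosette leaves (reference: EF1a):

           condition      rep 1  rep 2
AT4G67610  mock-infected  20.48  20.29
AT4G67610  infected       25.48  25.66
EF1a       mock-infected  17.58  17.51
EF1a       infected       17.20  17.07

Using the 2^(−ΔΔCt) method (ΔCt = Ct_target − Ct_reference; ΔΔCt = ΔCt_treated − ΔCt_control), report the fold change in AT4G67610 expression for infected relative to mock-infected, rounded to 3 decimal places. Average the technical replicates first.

Mean Ct: AT4G67610 mock-infected 20.385; AT4G67610 infected 25.570; EF1a mock-infected 17.545; EF1a infected 17.135
ΔCt(mock-infected) = 20.385 − 17.545 = 2.840
ΔCt(infected) = 25.570 − 17.135 = 8.435
ΔΔCt = 8.435 − 2.840 = 5.595
Fold change = 2^(−5.595) = 0.0207

0.021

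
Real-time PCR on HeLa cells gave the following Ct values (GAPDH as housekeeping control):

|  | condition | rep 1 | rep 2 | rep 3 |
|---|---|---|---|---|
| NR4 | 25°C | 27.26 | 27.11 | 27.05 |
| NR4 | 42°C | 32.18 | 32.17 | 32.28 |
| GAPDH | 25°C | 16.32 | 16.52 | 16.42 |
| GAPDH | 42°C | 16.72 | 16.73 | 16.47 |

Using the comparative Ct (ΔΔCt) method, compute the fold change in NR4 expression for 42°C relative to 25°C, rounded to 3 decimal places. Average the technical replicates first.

Mean Ct: NR4 25°C 27.140; NR4 42°C 32.210; GAPDH 25°C 16.420; GAPDH 42°C 16.640
ΔCt(25°C) = 27.140 − 16.420 = 10.720
ΔCt(42°C) = 32.210 − 16.640 = 15.570
ΔΔCt = 15.570 − 10.720 = 4.850
Fold change = 2^(−4.850) = 0.0347

0.035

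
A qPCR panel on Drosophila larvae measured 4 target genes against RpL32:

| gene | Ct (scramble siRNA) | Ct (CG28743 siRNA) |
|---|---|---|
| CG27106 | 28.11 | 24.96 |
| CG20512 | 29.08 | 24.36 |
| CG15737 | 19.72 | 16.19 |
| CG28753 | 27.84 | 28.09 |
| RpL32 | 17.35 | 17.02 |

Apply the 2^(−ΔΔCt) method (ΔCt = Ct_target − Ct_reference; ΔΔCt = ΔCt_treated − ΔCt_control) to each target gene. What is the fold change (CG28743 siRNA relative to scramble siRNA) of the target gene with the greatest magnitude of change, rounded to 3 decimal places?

CG27106: ΔΔCt = (24.96−17.02) − (28.11−17.35) = 7.94 − 10.76 = -2.82; fold change = 2^2.82 = 7.062
CG20512: ΔΔCt = (24.36−17.02) − (29.08−17.35) = 7.34 − 11.73 = -4.39; fold change = 2^4.39 = 20.966
CG15737: ΔΔCt = (16.19−17.02) − (19.72−17.35) = -0.83 − 2.37 = -3.20; fold change = 2^3.20 = 9.190
CG28753: ΔΔCt = (28.09−17.02) − (27.84−17.35) = 11.07 − 10.49 = 0.58; fold change = 2^-0.58 = 0.669
CG20512 has the largest |ΔΔCt| = 4.39.

20.966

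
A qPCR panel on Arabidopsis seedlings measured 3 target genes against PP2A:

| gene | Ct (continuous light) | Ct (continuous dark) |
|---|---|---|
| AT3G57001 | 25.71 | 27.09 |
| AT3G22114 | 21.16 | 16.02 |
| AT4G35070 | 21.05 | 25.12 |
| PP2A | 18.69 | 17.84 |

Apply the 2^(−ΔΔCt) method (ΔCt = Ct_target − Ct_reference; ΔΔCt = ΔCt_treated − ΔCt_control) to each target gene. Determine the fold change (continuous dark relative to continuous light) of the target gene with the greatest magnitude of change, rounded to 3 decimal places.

0.033

AT3G57001: ΔΔCt = (27.09−17.84) − (25.71−18.69) = 9.25 − 7.02 = 2.23; fold change = 2^-2.23 = 0.213
AT3G22114: ΔΔCt = (16.02−17.84) − (21.16−18.69) = -1.82 − 2.47 = -4.29; fold change = 2^4.29 = 19.562
AT4G35070: ΔΔCt = (25.12−17.84) − (21.05−18.69) = 7.28 − 2.36 = 4.92; fold change = 2^-4.92 = 0.033
AT4G35070 has the largest |ΔΔCt| = 4.92.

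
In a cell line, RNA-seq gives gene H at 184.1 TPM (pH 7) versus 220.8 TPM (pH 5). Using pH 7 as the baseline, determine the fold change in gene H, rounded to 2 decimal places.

Fold change = 220.8 / 184.1 = 1.199
gene H is upregulated.

1.20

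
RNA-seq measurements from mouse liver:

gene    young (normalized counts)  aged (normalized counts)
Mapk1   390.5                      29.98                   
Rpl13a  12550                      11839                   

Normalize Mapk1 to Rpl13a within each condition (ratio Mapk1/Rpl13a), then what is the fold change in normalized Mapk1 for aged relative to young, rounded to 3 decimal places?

Mapk1/Rpl13a (young) = 390.5 / 12550 = 0.031116
Mapk1/Rpl13a (aged) = 29.98 / 11839 = 0.0025323
Fold change = 0.0025323 / 0.031116 = 0.0814

0.081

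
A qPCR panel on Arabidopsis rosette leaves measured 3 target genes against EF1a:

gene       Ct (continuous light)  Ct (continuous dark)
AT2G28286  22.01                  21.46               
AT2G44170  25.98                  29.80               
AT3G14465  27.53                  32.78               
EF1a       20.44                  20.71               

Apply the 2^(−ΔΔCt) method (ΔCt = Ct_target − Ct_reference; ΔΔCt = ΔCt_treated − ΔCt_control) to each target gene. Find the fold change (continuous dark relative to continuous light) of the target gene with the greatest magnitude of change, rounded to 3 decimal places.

AT2G28286: ΔΔCt = (21.46−20.71) − (22.01−20.44) = 0.75 − 1.57 = -0.82; fold change = 2^0.82 = 1.765
AT2G44170: ΔΔCt = (29.80−20.71) − (25.98−20.44) = 9.09 − 5.54 = 3.55; fold change = 2^-3.55 = 0.085
AT3G14465: ΔΔCt = (32.78−20.71) − (27.53−20.44) = 12.07 − 7.09 = 4.98; fold change = 2^-4.98 = 0.032
AT3G14465 has the largest |ΔΔCt| = 4.98.

0.032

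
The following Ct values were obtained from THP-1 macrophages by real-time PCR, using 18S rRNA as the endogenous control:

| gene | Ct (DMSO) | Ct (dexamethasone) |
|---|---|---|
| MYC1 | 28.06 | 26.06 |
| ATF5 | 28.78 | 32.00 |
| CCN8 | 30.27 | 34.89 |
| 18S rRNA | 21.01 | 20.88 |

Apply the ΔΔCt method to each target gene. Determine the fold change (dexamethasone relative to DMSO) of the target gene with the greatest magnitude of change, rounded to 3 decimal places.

0.037

MYC1: ΔΔCt = (26.06−20.88) − (28.06−21.01) = 5.18 − 7.05 = -1.87; fold change = 2^1.87 = 3.655
ATF5: ΔΔCt = (32.00−20.88) − (28.78−21.01) = 11.12 − 7.77 = 3.35; fold change = 2^-3.35 = 0.098
CCN8: ΔΔCt = (34.89−20.88) − (30.27−21.01) = 14.01 − 9.26 = 4.75; fold change = 2^-4.75 = 0.037
CCN8 has the largest |ΔΔCt| = 4.75.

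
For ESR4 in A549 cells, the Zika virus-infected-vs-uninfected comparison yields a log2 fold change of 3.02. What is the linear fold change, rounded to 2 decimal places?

Fold change = 2^(3.02) = 8.112

8.11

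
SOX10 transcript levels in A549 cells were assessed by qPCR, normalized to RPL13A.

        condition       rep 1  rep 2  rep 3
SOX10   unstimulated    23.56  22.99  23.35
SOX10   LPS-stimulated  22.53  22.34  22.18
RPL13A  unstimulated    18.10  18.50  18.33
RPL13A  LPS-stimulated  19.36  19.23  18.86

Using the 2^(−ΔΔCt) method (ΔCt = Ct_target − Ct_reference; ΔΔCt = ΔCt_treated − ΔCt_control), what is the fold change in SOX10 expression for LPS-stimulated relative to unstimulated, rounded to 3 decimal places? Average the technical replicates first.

3.458

Mean Ct: SOX10 unstimulated 23.300; SOX10 LPS-stimulated 22.350; RPL13A unstimulated 18.310; RPL13A LPS-stimulated 19.150
ΔCt(unstimulated) = 23.300 − 18.310 = 4.990
ΔCt(LPS-stimulated) = 22.350 − 19.150 = 3.200
ΔΔCt = 3.200 − 4.990 = -1.790
Fold change = 2^(−(-1.790)) = 2^1.790 = 3.4581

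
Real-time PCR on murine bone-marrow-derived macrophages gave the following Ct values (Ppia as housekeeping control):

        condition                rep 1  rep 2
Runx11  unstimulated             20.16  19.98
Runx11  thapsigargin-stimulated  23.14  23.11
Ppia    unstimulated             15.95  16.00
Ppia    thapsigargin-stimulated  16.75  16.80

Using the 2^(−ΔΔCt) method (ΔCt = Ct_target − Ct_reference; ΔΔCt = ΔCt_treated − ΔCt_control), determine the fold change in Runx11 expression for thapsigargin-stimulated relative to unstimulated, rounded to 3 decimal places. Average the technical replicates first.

0.209

Mean Ct: Runx11 unstimulated 20.070; Runx11 thapsigargin-stimulated 23.125; Ppia unstimulated 15.975; Ppia thapsigargin-stimulated 16.775
ΔCt(unstimulated) = 20.070 − 15.975 = 4.095
ΔCt(thapsigargin-stimulated) = 23.125 − 16.775 = 6.350
ΔΔCt = 6.350 − 4.095 = 2.255
Fold change = 2^(−2.255) = 0.2095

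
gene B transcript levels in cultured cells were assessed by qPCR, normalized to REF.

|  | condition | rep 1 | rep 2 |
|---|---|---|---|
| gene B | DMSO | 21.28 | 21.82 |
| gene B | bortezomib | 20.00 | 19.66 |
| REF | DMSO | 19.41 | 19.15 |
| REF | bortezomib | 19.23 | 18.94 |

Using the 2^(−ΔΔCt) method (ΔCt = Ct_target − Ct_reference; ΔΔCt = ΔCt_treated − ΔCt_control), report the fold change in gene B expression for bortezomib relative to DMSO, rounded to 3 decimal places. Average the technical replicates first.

2.878

Mean Ct: gene B DMSO 21.550; gene B bortezomib 19.830; REF DMSO 19.280; REF bortezomib 19.085
ΔCt(DMSO) = 21.550 − 19.280 = 2.270
ΔCt(bortezomib) = 19.830 − 19.085 = 0.745
ΔΔCt = 0.745 − 2.270 = -1.525
Fold change = 2^(−(-1.525)) = 2^1.525 = 2.8779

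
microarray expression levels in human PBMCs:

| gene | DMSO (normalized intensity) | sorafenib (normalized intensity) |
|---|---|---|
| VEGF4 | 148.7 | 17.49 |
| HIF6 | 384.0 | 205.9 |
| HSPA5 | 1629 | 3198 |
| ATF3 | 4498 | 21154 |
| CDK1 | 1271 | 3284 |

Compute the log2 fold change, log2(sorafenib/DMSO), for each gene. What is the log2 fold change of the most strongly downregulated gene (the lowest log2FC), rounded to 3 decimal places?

log2(17.49/148.7) = -3.088  (VEGF4)
log2(205.9/384.0) = -0.899  (HIF6)
log2(3198/1629) = 0.973  (HSPA5)
log2(21154/4498) = 2.234  (ATF3)
log2(3284/1271) = 1.369  (CDK1)
VEGF4 is most strongly downregulated.

-3.088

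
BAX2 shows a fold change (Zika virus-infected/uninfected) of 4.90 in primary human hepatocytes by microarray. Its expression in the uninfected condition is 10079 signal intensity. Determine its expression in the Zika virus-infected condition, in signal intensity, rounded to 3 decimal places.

Zika virus-infected expression = 10079 × 4.90 = 49387.100

49387.100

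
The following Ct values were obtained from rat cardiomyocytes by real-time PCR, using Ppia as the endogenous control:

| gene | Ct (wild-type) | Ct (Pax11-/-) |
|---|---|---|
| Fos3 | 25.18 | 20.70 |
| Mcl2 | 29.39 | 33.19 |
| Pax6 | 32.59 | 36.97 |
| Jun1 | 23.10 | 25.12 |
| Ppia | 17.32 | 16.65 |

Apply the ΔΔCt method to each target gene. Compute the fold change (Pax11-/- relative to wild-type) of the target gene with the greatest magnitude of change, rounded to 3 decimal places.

0.030

Fos3: ΔΔCt = (20.70−16.65) − (25.18−17.32) = 4.05 − 7.86 = -3.81; fold change = 2^3.81 = 14.026
Mcl2: ΔΔCt = (33.19−16.65) − (29.39−17.32) = 16.54 − 12.07 = 4.47; fold change = 2^-4.47 = 0.045
Pax6: ΔΔCt = (36.97−16.65) − (32.59−17.32) = 20.32 − 15.27 = 5.05; fold change = 2^-5.05 = 0.030
Jun1: ΔΔCt = (25.12−16.65) − (23.10−17.32) = 8.47 − 5.78 = 2.69; fold change = 2^-2.69 = 0.155
Pax6 has the largest |ΔΔCt| = 5.05.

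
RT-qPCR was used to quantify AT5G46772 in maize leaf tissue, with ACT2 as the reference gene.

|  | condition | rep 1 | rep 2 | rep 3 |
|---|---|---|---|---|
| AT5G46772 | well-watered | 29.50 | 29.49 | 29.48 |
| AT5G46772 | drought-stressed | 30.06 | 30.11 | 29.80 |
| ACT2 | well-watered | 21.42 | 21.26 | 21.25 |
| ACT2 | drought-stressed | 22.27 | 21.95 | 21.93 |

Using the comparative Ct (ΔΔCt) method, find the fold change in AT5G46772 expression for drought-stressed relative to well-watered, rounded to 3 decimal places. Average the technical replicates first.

1.181

Mean Ct: AT5G46772 well-watered 29.490; AT5G46772 drought-stressed 29.990; ACT2 well-watered 21.310; ACT2 drought-stressed 22.050
ΔCt(well-watered) = 29.490 − 21.310 = 8.180
ΔCt(drought-stressed) = 29.990 − 22.050 = 7.940
ΔΔCt = 7.940 − 8.180 = -0.240
Fold change = 2^(−(-0.240)) = 2^0.240 = 1.1810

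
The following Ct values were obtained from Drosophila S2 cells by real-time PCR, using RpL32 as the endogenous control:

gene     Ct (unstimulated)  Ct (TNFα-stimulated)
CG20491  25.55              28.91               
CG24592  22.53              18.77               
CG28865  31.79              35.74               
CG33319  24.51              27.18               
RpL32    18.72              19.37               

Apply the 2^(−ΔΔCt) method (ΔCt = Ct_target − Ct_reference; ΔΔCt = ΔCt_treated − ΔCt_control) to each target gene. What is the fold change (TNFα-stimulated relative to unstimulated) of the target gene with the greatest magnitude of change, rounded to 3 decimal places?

21.259

CG20491: ΔΔCt = (28.91−19.37) − (25.55−18.72) = 9.54 − 6.83 = 2.71; fold change = 2^-2.71 = 0.153
CG24592: ΔΔCt = (18.77−19.37) − (22.53−18.72) = -0.60 − 3.81 = -4.41; fold change = 2^4.41 = 21.259
CG28865: ΔΔCt = (35.74−19.37) − (31.79−18.72) = 16.37 − 13.07 = 3.30; fold change = 2^-3.30 = 0.102
CG33319: ΔΔCt = (27.18−19.37) − (24.51−18.72) = 7.81 − 5.79 = 2.02; fold change = 2^-2.02 = 0.247
CG24592 has the largest |ΔΔCt| = 4.41.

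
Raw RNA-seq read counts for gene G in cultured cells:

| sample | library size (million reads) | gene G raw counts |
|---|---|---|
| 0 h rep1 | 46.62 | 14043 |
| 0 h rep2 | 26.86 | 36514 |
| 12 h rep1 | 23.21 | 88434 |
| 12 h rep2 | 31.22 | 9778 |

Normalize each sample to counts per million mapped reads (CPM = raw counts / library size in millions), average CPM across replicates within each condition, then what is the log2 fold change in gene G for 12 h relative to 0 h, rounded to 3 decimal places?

CPM(0 h rep1) = 14043 / 46.62 = 301.2227
CPM(0 h rep2) = 36514 / 26.86 = 1359.4192
CPM(12 h rep1) = 88434 / 23.21 = 3810.1680
CPM(12 h rep2) = 9778 / 31.22 = 313.1967
mean CPM(0 h) = 830.3209; mean CPM(12 h) = 2061.6823
Fold change = 2061.6823 / 830.3209 = 2.48299
log2(2.48299) = 1.3121

1.312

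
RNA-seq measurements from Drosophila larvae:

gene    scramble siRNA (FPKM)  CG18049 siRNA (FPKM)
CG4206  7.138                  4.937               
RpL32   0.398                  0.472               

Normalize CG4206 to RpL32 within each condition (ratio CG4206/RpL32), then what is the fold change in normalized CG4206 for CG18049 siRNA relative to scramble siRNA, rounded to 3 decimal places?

0.583

CG4206/RpL32 (scramble siRNA) = 7.138 / 0.398 = 17.935
CG4206/RpL32 (CG18049 siRNA) = 4.937 / 0.472 = 10.46
Fold change = 10.46 / 17.935 = 0.5832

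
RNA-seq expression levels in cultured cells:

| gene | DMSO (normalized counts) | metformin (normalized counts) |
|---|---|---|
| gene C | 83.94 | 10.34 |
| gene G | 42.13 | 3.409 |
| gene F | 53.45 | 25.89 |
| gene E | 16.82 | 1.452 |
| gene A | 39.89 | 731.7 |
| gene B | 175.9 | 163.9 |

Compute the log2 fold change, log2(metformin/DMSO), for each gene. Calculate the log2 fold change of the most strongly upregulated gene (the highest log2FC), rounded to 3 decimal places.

4.197

log2(10.34/83.94) = -3.021  (gene C)
log2(3.409/42.13) = -3.627  (gene G)
log2(25.89/53.45) = -1.046  (gene F)
log2(1.452/16.82) = -3.534  (gene E)
log2(731.7/39.89) = 4.197  (gene A)
log2(163.9/175.9) = -0.102  (gene B)
gene A is most strongly upregulated.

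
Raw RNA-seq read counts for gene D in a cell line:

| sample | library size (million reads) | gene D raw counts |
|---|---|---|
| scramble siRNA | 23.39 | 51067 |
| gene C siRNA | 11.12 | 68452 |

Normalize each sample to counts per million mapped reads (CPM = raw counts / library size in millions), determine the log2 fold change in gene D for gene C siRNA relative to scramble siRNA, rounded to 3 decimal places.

1.495

CPM(scramble siRNA) = 51067 / 23.39 = 2183.2835
CPM(gene C siRNA) = 68452 / 11.12 = 6155.7554
Fold change = 6155.7554 / 2183.2835 = 2.81949
log2(2.81949) = 1.4954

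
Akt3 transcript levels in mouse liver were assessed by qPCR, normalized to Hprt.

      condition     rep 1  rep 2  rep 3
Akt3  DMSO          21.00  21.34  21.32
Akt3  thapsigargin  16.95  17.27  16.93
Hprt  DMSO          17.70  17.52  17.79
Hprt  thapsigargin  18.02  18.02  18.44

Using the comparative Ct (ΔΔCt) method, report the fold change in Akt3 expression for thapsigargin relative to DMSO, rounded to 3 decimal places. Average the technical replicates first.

Mean Ct: Akt3 DMSO 21.220; Akt3 thapsigargin 17.050; Hprt DMSO 17.670; Hprt thapsigargin 18.160
ΔCt(DMSO) = 21.220 − 17.670 = 3.550
ΔCt(thapsigargin) = 17.050 − 18.160 = -1.110
ΔΔCt = -1.110 − 3.550 = -4.660
Fold change = 2^(−(-4.660)) = 2^4.660 = 25.2813

25.281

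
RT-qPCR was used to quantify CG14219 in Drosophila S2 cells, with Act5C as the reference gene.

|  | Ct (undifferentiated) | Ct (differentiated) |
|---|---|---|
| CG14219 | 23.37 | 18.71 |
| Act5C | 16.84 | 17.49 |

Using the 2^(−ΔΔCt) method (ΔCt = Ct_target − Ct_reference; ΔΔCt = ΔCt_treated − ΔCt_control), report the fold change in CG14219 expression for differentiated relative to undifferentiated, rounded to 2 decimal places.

ΔCt(undifferentiated) = 23.370 − 16.840 = 6.530
ΔCt(differentiated) = 18.710 − 17.490 = 1.220
ΔΔCt = 1.220 − 6.530 = -5.310
Fold change = 2^(−(-5.310)) = 2^5.310 = 39.671

39.67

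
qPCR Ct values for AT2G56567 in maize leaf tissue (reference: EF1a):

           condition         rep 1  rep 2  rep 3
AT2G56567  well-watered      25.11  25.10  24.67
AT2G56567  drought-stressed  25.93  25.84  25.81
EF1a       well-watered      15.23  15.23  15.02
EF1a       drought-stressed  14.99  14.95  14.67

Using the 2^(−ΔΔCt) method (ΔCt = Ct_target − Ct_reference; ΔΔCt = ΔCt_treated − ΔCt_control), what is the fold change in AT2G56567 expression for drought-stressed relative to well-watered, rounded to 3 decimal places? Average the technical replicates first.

0.438

Mean Ct: AT2G56567 well-watered 24.960; AT2G56567 drought-stressed 25.860; EF1a well-watered 15.160; EF1a drought-stressed 14.870
ΔCt(well-watered) = 24.960 − 15.160 = 9.800
ΔCt(drought-stressed) = 25.860 − 14.870 = 10.990
ΔΔCt = 10.990 − 9.800 = 1.190
Fold change = 2^(−1.190) = 0.4383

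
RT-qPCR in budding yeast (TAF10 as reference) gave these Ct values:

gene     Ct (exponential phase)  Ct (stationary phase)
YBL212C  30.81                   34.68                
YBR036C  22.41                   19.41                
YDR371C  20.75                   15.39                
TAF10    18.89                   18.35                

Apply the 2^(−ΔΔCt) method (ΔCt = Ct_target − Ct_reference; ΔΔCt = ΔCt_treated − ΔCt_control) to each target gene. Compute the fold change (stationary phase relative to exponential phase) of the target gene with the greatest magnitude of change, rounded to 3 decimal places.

YBL212C: ΔΔCt = (34.68−18.35) − (30.81−18.89) = 16.33 − 11.92 = 4.41; fold change = 2^-4.41 = 0.047
YBR036C: ΔΔCt = (19.41−18.35) − (22.41−18.89) = 1.06 − 3.52 = -2.46; fold change = 2^2.46 = 5.502
YDR371C: ΔΔCt = (15.39−18.35) − (20.75−18.89) = -2.96 − 1.86 = -4.82; fold change = 2^4.82 = 28.246
YDR371C has the largest |ΔΔCt| = 4.82.

28.246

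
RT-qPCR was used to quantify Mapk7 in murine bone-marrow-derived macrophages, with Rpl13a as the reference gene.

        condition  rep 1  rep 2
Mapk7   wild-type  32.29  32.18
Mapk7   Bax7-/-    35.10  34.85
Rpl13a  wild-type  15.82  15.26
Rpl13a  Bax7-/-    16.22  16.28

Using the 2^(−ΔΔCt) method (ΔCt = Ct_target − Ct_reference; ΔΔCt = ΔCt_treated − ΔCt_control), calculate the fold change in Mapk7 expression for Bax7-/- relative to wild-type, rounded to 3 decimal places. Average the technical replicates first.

0.245

Mean Ct: Mapk7 wild-type 32.235; Mapk7 Bax7-/- 34.975; Rpl13a wild-type 15.540; Rpl13a Bax7-/- 16.250
ΔCt(wild-type) = 32.235 − 15.540 = 16.695
ΔCt(Bax7-/-) = 34.975 − 16.250 = 18.725
ΔΔCt = 18.725 − 16.695 = 2.030
Fold change = 2^(−2.030) = 0.2449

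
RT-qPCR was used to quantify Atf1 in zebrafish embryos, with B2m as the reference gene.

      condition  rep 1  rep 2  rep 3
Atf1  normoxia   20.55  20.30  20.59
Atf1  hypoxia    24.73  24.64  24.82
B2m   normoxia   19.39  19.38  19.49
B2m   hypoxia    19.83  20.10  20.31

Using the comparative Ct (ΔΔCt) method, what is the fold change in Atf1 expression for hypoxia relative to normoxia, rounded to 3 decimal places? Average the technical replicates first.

Mean Ct: Atf1 normoxia 20.480; Atf1 hypoxia 24.730; B2m normoxia 19.420; B2m hypoxia 20.080
ΔCt(normoxia) = 20.480 − 19.420 = 1.060
ΔCt(hypoxia) = 24.730 − 20.080 = 4.650
ΔΔCt = 4.650 − 1.060 = 3.590
Fold change = 2^(−3.590) = 0.0830

0.083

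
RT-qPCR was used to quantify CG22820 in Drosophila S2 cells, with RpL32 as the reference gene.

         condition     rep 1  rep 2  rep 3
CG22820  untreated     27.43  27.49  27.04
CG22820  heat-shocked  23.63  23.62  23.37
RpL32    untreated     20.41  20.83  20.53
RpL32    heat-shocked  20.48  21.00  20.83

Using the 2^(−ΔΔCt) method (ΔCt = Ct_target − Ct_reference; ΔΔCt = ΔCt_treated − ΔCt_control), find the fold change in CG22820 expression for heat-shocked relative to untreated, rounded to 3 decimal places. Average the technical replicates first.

15.562

Mean Ct: CG22820 untreated 27.320; CG22820 heat-shocked 23.540; RpL32 untreated 20.590; RpL32 heat-shocked 20.770
ΔCt(untreated) = 27.320 − 20.590 = 6.730
ΔCt(heat-shocked) = 23.540 − 20.770 = 2.770
ΔΔCt = 2.770 − 6.730 = -3.960
Fold change = 2^(−(-3.960)) = 2^3.960 = 15.5625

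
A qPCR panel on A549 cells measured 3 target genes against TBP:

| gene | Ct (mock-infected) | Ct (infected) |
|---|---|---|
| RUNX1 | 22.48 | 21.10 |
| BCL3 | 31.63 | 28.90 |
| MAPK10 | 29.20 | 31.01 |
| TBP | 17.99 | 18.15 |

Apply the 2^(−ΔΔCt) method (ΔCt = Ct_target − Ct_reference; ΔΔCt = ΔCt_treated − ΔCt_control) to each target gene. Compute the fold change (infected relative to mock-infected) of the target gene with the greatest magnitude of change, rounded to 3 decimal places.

7.413

RUNX1: ΔΔCt = (21.10−18.15) − (22.48−17.99) = 2.95 − 4.49 = -1.54; fold change = 2^1.54 = 2.908
BCL3: ΔΔCt = (28.90−18.15) − (31.63−17.99) = 10.75 − 13.64 = -2.89; fold change = 2^2.89 = 7.413
MAPK10: ΔΔCt = (31.01−18.15) − (29.20−17.99) = 12.86 − 11.21 = 1.65; fold change = 2^-1.65 = 0.319
BCL3 has the largest |ΔΔCt| = 2.89.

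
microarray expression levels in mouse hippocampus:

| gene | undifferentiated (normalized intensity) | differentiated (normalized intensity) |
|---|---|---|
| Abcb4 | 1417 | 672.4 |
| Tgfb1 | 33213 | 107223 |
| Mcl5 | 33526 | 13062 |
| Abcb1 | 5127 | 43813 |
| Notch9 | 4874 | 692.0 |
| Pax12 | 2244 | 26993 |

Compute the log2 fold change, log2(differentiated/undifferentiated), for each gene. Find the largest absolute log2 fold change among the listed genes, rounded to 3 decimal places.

log2(672.4/1417) = -1.075  (Abcb4)
log2(107223/33213) = 1.691  (Tgfb1)
log2(13062/33526) = -1.360  (Mcl5)
log2(43813/5127) = 3.095  (Abcb1)
log2(692.0/4874) = -2.816  (Notch9)
log2(26993/2244) = 3.588  (Pax12)
The largest magnitude belongs to Pax12.

3.588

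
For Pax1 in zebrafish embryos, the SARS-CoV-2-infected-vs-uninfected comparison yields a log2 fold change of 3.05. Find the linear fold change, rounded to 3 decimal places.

8.282

Fold change = 2^(3.05) = 8.2821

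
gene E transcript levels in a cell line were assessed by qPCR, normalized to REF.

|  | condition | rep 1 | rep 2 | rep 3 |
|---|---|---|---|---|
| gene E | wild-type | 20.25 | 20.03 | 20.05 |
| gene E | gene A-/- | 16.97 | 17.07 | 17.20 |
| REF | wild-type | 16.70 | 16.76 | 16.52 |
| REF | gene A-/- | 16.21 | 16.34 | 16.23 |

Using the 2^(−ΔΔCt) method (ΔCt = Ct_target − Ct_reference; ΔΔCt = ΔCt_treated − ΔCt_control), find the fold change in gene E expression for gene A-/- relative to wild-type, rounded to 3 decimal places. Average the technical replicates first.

Mean Ct: gene E wild-type 20.110; gene E gene A-/- 17.080; REF wild-type 16.660; REF gene A-/- 16.260
ΔCt(wild-type) = 20.110 − 16.660 = 3.450
ΔCt(gene A-/-) = 17.080 − 16.260 = 0.820
ΔΔCt = 0.820 − 3.450 = -2.630
Fold change = 2^(−(-2.630)) = 2^2.630 = 6.1903

6.190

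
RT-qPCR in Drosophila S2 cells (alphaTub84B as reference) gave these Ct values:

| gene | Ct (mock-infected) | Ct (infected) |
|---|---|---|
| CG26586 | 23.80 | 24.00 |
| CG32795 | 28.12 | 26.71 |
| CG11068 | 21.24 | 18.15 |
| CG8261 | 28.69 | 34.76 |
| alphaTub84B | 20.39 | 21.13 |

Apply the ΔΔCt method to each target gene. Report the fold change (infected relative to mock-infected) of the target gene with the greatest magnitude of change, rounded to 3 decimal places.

0.025

CG26586: ΔΔCt = (24.00−21.13) − (23.80−20.39) = 2.87 − 3.41 = -0.54; fold change = 2^0.54 = 1.454
CG32795: ΔΔCt = (26.71−21.13) − (28.12−20.39) = 5.58 − 7.73 = -2.15; fold change = 2^2.15 = 4.438
CG11068: ΔΔCt = (18.15−21.13) − (21.24−20.39) = -2.98 − 0.85 = -3.83; fold change = 2^3.83 = 14.221
CG8261: ΔΔCt = (34.76−21.13) − (28.69−20.39) = 13.63 − 8.30 = 5.33; fold change = 2^-5.33 = 0.025
CG8261 has the largest |ΔΔCt| = 5.33.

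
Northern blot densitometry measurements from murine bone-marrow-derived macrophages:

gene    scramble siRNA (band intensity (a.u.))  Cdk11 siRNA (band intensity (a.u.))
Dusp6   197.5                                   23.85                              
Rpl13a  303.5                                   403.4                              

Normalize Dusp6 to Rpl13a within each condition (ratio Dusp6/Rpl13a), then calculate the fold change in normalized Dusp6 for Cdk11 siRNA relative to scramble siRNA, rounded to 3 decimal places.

0.091

Dusp6/Rpl13a (scramble siRNA) = 197.5 / 303.5 = 0.65074
Dusp6/Rpl13a (Cdk11 siRNA) = 23.85 / 403.4 = 0.059122
Fold change = 0.059122 / 0.65074 = 0.0909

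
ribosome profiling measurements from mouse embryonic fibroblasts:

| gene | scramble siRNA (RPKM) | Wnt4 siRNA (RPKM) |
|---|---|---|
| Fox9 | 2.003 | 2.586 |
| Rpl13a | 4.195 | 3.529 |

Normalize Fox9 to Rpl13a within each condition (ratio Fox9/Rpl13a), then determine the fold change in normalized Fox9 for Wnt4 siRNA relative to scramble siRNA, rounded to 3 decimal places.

Fox9/Rpl13a (scramble siRNA) = 2.003 / 4.195 = 0.47747
Fox9/Rpl13a (Wnt4 siRNA) = 2.586 / 3.529 = 0.73279
Fold change = 0.73279 / 0.47747 = 1.5347

1.535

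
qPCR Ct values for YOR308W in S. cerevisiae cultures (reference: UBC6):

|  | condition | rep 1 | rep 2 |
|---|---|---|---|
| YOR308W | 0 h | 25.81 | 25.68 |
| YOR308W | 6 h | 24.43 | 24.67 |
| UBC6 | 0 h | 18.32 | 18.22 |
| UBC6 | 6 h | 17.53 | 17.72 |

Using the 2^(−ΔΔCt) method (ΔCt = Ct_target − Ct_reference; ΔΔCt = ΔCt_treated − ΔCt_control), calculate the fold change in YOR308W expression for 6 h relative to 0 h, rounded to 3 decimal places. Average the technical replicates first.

1.464

Mean Ct: YOR308W 0 h 25.745; YOR308W 6 h 24.550; UBC6 0 h 18.270; UBC6 6 h 17.625
ΔCt(0 h) = 25.745 − 18.270 = 7.475
ΔCt(6 h) = 24.550 − 17.625 = 6.925
ΔΔCt = 6.925 − 7.475 = -0.550
Fold change = 2^(−(-0.550)) = 2^0.550 = 1.4641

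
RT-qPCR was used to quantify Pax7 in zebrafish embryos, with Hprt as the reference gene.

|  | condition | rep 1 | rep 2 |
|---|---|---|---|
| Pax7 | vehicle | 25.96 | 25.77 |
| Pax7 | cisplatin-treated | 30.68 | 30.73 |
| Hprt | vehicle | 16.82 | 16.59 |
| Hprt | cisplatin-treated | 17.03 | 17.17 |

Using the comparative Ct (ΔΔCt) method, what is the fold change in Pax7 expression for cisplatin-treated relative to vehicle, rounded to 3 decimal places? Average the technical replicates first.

Mean Ct: Pax7 vehicle 25.865; Pax7 cisplatin-treated 30.705; Hprt vehicle 16.705; Hprt cisplatin-treated 17.100
ΔCt(vehicle) = 25.865 − 16.705 = 9.160
ΔCt(cisplatin-treated) = 30.705 − 17.100 = 13.605
ΔΔCt = 13.605 − 9.160 = 4.445
Fold change = 2^(−4.445) = 0.0459

0.046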